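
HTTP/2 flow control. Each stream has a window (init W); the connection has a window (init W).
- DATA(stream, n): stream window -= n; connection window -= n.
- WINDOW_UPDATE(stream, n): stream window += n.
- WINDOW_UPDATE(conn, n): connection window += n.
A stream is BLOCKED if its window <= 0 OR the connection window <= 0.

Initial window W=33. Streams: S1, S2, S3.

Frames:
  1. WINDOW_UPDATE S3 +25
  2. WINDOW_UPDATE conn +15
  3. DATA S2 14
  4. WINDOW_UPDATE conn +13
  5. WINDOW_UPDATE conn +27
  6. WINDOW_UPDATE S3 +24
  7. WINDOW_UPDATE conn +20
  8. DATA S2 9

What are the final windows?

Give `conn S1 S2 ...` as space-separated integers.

Answer: 85 33 10 82

Derivation:
Op 1: conn=33 S1=33 S2=33 S3=58 blocked=[]
Op 2: conn=48 S1=33 S2=33 S3=58 blocked=[]
Op 3: conn=34 S1=33 S2=19 S3=58 blocked=[]
Op 4: conn=47 S1=33 S2=19 S3=58 blocked=[]
Op 5: conn=74 S1=33 S2=19 S3=58 blocked=[]
Op 6: conn=74 S1=33 S2=19 S3=82 blocked=[]
Op 7: conn=94 S1=33 S2=19 S3=82 blocked=[]
Op 8: conn=85 S1=33 S2=10 S3=82 blocked=[]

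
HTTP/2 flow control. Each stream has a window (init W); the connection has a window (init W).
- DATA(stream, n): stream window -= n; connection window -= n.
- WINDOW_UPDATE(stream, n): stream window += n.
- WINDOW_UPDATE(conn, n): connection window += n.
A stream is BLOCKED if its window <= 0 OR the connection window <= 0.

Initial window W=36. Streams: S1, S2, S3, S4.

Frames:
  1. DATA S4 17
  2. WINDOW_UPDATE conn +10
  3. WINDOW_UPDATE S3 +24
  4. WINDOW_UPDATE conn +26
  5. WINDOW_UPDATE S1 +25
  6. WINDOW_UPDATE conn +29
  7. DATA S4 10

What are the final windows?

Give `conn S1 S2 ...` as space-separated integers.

Op 1: conn=19 S1=36 S2=36 S3=36 S4=19 blocked=[]
Op 2: conn=29 S1=36 S2=36 S3=36 S4=19 blocked=[]
Op 3: conn=29 S1=36 S2=36 S3=60 S4=19 blocked=[]
Op 4: conn=55 S1=36 S2=36 S3=60 S4=19 blocked=[]
Op 5: conn=55 S1=61 S2=36 S3=60 S4=19 blocked=[]
Op 6: conn=84 S1=61 S2=36 S3=60 S4=19 blocked=[]
Op 7: conn=74 S1=61 S2=36 S3=60 S4=9 blocked=[]

Answer: 74 61 36 60 9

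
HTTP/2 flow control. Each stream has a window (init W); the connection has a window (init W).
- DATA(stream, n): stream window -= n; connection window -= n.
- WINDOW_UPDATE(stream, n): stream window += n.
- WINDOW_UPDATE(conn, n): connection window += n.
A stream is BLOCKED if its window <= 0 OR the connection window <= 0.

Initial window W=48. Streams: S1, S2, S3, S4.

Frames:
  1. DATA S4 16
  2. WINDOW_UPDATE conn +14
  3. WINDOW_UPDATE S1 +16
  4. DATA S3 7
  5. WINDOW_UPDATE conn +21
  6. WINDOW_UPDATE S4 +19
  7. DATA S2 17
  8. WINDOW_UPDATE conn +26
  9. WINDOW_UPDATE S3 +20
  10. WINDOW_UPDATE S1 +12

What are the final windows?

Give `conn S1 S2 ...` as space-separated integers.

Answer: 69 76 31 61 51

Derivation:
Op 1: conn=32 S1=48 S2=48 S3=48 S4=32 blocked=[]
Op 2: conn=46 S1=48 S2=48 S3=48 S4=32 blocked=[]
Op 3: conn=46 S1=64 S2=48 S3=48 S4=32 blocked=[]
Op 4: conn=39 S1=64 S2=48 S3=41 S4=32 blocked=[]
Op 5: conn=60 S1=64 S2=48 S3=41 S4=32 blocked=[]
Op 6: conn=60 S1=64 S2=48 S3=41 S4=51 blocked=[]
Op 7: conn=43 S1=64 S2=31 S3=41 S4=51 blocked=[]
Op 8: conn=69 S1=64 S2=31 S3=41 S4=51 blocked=[]
Op 9: conn=69 S1=64 S2=31 S3=61 S4=51 blocked=[]
Op 10: conn=69 S1=76 S2=31 S3=61 S4=51 blocked=[]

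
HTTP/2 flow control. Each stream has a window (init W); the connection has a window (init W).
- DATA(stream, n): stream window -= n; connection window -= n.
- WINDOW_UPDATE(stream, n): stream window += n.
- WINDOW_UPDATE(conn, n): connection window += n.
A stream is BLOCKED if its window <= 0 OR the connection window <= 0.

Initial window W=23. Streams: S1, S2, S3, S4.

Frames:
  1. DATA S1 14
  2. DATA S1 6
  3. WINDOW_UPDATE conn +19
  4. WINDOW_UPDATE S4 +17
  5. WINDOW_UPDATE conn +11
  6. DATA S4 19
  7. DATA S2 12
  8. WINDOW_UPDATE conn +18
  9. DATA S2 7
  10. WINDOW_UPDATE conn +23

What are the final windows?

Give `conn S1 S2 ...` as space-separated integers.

Op 1: conn=9 S1=9 S2=23 S3=23 S4=23 blocked=[]
Op 2: conn=3 S1=3 S2=23 S3=23 S4=23 blocked=[]
Op 3: conn=22 S1=3 S2=23 S3=23 S4=23 blocked=[]
Op 4: conn=22 S1=3 S2=23 S3=23 S4=40 blocked=[]
Op 5: conn=33 S1=3 S2=23 S3=23 S4=40 blocked=[]
Op 6: conn=14 S1=3 S2=23 S3=23 S4=21 blocked=[]
Op 7: conn=2 S1=3 S2=11 S3=23 S4=21 blocked=[]
Op 8: conn=20 S1=3 S2=11 S3=23 S4=21 blocked=[]
Op 9: conn=13 S1=3 S2=4 S3=23 S4=21 blocked=[]
Op 10: conn=36 S1=3 S2=4 S3=23 S4=21 blocked=[]

Answer: 36 3 4 23 21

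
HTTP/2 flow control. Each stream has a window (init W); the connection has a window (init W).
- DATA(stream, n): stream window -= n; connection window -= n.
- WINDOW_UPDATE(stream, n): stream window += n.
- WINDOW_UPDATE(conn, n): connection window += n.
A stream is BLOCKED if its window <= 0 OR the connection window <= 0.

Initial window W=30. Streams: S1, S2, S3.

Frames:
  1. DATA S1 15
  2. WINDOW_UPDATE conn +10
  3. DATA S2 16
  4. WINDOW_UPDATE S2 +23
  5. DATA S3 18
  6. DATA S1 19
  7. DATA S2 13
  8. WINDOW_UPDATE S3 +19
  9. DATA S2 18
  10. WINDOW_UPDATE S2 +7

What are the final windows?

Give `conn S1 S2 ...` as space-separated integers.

Answer: -59 -4 13 31

Derivation:
Op 1: conn=15 S1=15 S2=30 S3=30 blocked=[]
Op 2: conn=25 S1=15 S2=30 S3=30 blocked=[]
Op 3: conn=9 S1=15 S2=14 S3=30 blocked=[]
Op 4: conn=9 S1=15 S2=37 S3=30 blocked=[]
Op 5: conn=-9 S1=15 S2=37 S3=12 blocked=[1, 2, 3]
Op 6: conn=-28 S1=-4 S2=37 S3=12 blocked=[1, 2, 3]
Op 7: conn=-41 S1=-4 S2=24 S3=12 blocked=[1, 2, 3]
Op 8: conn=-41 S1=-4 S2=24 S3=31 blocked=[1, 2, 3]
Op 9: conn=-59 S1=-4 S2=6 S3=31 blocked=[1, 2, 3]
Op 10: conn=-59 S1=-4 S2=13 S3=31 blocked=[1, 2, 3]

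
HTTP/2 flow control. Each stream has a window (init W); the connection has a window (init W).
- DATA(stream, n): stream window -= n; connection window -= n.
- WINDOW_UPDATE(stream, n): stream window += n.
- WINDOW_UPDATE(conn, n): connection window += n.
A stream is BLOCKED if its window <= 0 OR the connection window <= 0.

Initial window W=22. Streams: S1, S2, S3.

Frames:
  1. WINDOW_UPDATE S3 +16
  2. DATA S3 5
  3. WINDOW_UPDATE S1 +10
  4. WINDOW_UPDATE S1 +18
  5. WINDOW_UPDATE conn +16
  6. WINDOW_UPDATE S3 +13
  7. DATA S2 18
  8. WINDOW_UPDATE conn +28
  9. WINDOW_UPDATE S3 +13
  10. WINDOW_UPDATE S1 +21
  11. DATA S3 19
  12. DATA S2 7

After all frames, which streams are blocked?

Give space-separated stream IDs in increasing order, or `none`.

Answer: S2

Derivation:
Op 1: conn=22 S1=22 S2=22 S3=38 blocked=[]
Op 2: conn=17 S1=22 S2=22 S3=33 blocked=[]
Op 3: conn=17 S1=32 S2=22 S3=33 blocked=[]
Op 4: conn=17 S1=50 S2=22 S3=33 blocked=[]
Op 5: conn=33 S1=50 S2=22 S3=33 blocked=[]
Op 6: conn=33 S1=50 S2=22 S3=46 blocked=[]
Op 7: conn=15 S1=50 S2=4 S3=46 blocked=[]
Op 8: conn=43 S1=50 S2=4 S3=46 blocked=[]
Op 9: conn=43 S1=50 S2=4 S3=59 blocked=[]
Op 10: conn=43 S1=71 S2=4 S3=59 blocked=[]
Op 11: conn=24 S1=71 S2=4 S3=40 blocked=[]
Op 12: conn=17 S1=71 S2=-3 S3=40 blocked=[2]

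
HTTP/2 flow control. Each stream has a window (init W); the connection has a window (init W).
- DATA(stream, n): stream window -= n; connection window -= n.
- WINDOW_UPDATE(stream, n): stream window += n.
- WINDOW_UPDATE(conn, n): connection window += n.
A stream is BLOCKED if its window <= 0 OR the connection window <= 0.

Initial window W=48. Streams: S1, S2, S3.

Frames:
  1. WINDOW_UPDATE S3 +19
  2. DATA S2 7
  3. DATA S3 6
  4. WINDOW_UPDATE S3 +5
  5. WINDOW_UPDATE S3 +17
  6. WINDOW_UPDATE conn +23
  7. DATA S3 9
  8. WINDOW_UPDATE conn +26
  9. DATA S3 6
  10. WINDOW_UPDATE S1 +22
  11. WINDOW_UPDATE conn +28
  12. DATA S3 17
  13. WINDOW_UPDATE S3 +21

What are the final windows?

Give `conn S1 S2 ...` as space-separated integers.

Op 1: conn=48 S1=48 S2=48 S3=67 blocked=[]
Op 2: conn=41 S1=48 S2=41 S3=67 blocked=[]
Op 3: conn=35 S1=48 S2=41 S3=61 blocked=[]
Op 4: conn=35 S1=48 S2=41 S3=66 blocked=[]
Op 5: conn=35 S1=48 S2=41 S3=83 blocked=[]
Op 6: conn=58 S1=48 S2=41 S3=83 blocked=[]
Op 7: conn=49 S1=48 S2=41 S3=74 blocked=[]
Op 8: conn=75 S1=48 S2=41 S3=74 blocked=[]
Op 9: conn=69 S1=48 S2=41 S3=68 blocked=[]
Op 10: conn=69 S1=70 S2=41 S3=68 blocked=[]
Op 11: conn=97 S1=70 S2=41 S3=68 blocked=[]
Op 12: conn=80 S1=70 S2=41 S3=51 blocked=[]
Op 13: conn=80 S1=70 S2=41 S3=72 blocked=[]

Answer: 80 70 41 72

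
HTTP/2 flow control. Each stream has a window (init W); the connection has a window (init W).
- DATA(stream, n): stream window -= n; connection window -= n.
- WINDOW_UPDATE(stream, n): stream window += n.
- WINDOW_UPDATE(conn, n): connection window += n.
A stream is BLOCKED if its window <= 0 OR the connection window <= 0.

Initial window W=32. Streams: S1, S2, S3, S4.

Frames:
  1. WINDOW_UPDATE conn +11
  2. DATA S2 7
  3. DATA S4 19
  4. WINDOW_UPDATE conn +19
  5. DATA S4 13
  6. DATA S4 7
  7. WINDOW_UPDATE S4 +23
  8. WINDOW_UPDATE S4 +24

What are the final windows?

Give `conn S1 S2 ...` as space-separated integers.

Answer: 16 32 25 32 40

Derivation:
Op 1: conn=43 S1=32 S2=32 S3=32 S4=32 blocked=[]
Op 2: conn=36 S1=32 S2=25 S3=32 S4=32 blocked=[]
Op 3: conn=17 S1=32 S2=25 S3=32 S4=13 blocked=[]
Op 4: conn=36 S1=32 S2=25 S3=32 S4=13 blocked=[]
Op 5: conn=23 S1=32 S2=25 S3=32 S4=0 blocked=[4]
Op 6: conn=16 S1=32 S2=25 S3=32 S4=-7 blocked=[4]
Op 7: conn=16 S1=32 S2=25 S3=32 S4=16 blocked=[]
Op 8: conn=16 S1=32 S2=25 S3=32 S4=40 blocked=[]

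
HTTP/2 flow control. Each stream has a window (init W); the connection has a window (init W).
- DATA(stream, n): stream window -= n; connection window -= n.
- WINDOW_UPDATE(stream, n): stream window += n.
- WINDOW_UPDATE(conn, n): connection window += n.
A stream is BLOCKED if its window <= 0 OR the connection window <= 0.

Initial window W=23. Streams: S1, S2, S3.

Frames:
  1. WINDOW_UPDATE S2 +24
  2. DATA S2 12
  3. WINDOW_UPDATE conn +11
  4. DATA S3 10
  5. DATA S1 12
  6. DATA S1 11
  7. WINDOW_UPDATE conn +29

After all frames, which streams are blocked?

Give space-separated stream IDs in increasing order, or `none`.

Op 1: conn=23 S1=23 S2=47 S3=23 blocked=[]
Op 2: conn=11 S1=23 S2=35 S3=23 blocked=[]
Op 3: conn=22 S1=23 S2=35 S3=23 blocked=[]
Op 4: conn=12 S1=23 S2=35 S3=13 blocked=[]
Op 5: conn=0 S1=11 S2=35 S3=13 blocked=[1, 2, 3]
Op 6: conn=-11 S1=0 S2=35 S3=13 blocked=[1, 2, 3]
Op 7: conn=18 S1=0 S2=35 S3=13 blocked=[1]

Answer: S1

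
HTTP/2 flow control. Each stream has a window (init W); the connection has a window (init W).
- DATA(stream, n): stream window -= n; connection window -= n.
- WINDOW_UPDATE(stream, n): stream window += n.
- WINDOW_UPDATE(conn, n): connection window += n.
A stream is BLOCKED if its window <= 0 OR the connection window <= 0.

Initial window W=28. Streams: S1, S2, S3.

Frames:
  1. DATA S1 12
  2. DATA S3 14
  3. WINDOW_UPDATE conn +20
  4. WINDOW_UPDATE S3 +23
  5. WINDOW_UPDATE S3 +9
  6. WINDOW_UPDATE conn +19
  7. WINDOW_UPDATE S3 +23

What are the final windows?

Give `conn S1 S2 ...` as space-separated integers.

Answer: 41 16 28 69

Derivation:
Op 1: conn=16 S1=16 S2=28 S3=28 blocked=[]
Op 2: conn=2 S1=16 S2=28 S3=14 blocked=[]
Op 3: conn=22 S1=16 S2=28 S3=14 blocked=[]
Op 4: conn=22 S1=16 S2=28 S3=37 blocked=[]
Op 5: conn=22 S1=16 S2=28 S3=46 blocked=[]
Op 6: conn=41 S1=16 S2=28 S3=46 blocked=[]
Op 7: conn=41 S1=16 S2=28 S3=69 blocked=[]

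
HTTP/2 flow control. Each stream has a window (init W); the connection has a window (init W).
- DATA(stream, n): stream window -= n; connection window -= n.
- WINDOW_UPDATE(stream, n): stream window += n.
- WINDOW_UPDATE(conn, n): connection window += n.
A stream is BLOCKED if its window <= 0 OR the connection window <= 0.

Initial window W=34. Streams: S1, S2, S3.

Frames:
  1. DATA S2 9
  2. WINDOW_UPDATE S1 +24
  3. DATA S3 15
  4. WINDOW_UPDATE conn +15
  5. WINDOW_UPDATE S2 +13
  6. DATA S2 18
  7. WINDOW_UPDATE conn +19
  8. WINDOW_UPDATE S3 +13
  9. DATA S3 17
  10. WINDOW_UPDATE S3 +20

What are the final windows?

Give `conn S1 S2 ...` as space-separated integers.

Answer: 9 58 20 35

Derivation:
Op 1: conn=25 S1=34 S2=25 S3=34 blocked=[]
Op 2: conn=25 S1=58 S2=25 S3=34 blocked=[]
Op 3: conn=10 S1=58 S2=25 S3=19 blocked=[]
Op 4: conn=25 S1=58 S2=25 S3=19 blocked=[]
Op 5: conn=25 S1=58 S2=38 S3=19 blocked=[]
Op 6: conn=7 S1=58 S2=20 S3=19 blocked=[]
Op 7: conn=26 S1=58 S2=20 S3=19 blocked=[]
Op 8: conn=26 S1=58 S2=20 S3=32 blocked=[]
Op 9: conn=9 S1=58 S2=20 S3=15 blocked=[]
Op 10: conn=9 S1=58 S2=20 S3=35 blocked=[]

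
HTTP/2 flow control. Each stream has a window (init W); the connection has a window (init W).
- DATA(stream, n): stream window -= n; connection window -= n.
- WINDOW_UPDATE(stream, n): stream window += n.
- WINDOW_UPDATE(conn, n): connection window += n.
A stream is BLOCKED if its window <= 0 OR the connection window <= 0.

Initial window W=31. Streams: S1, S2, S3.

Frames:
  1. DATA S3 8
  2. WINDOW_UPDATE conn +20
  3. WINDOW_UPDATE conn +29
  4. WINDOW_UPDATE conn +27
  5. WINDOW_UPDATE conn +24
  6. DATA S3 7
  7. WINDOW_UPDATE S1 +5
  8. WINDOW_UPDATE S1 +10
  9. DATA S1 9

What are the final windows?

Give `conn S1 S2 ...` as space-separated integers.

Op 1: conn=23 S1=31 S2=31 S3=23 blocked=[]
Op 2: conn=43 S1=31 S2=31 S3=23 blocked=[]
Op 3: conn=72 S1=31 S2=31 S3=23 blocked=[]
Op 4: conn=99 S1=31 S2=31 S3=23 blocked=[]
Op 5: conn=123 S1=31 S2=31 S3=23 blocked=[]
Op 6: conn=116 S1=31 S2=31 S3=16 blocked=[]
Op 7: conn=116 S1=36 S2=31 S3=16 blocked=[]
Op 8: conn=116 S1=46 S2=31 S3=16 blocked=[]
Op 9: conn=107 S1=37 S2=31 S3=16 blocked=[]

Answer: 107 37 31 16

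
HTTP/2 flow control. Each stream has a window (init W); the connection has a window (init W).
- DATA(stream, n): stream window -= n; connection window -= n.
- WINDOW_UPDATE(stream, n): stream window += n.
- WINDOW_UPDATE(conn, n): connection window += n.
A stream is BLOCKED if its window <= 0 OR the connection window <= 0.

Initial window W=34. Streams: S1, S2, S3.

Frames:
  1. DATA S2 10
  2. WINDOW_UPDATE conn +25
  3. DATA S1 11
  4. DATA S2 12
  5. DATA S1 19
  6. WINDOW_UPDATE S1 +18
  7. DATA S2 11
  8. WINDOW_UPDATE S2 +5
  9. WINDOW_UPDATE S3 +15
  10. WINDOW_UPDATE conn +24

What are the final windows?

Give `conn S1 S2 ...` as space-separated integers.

Answer: 20 22 6 49

Derivation:
Op 1: conn=24 S1=34 S2=24 S3=34 blocked=[]
Op 2: conn=49 S1=34 S2=24 S3=34 blocked=[]
Op 3: conn=38 S1=23 S2=24 S3=34 blocked=[]
Op 4: conn=26 S1=23 S2=12 S3=34 blocked=[]
Op 5: conn=7 S1=4 S2=12 S3=34 blocked=[]
Op 6: conn=7 S1=22 S2=12 S3=34 blocked=[]
Op 7: conn=-4 S1=22 S2=1 S3=34 blocked=[1, 2, 3]
Op 8: conn=-4 S1=22 S2=6 S3=34 blocked=[1, 2, 3]
Op 9: conn=-4 S1=22 S2=6 S3=49 blocked=[1, 2, 3]
Op 10: conn=20 S1=22 S2=6 S3=49 blocked=[]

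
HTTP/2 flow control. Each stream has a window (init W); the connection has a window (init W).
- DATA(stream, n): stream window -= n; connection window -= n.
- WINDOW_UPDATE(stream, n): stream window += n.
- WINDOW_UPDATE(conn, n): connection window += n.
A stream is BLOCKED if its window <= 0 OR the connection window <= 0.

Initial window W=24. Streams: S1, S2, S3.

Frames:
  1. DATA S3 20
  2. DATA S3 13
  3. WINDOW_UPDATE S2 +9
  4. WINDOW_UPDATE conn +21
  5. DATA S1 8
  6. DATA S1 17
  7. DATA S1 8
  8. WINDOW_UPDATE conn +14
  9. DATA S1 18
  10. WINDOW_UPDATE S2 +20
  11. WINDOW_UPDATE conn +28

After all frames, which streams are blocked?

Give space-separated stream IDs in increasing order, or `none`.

Answer: S1 S3

Derivation:
Op 1: conn=4 S1=24 S2=24 S3=4 blocked=[]
Op 2: conn=-9 S1=24 S2=24 S3=-9 blocked=[1, 2, 3]
Op 3: conn=-9 S1=24 S2=33 S3=-9 blocked=[1, 2, 3]
Op 4: conn=12 S1=24 S2=33 S3=-9 blocked=[3]
Op 5: conn=4 S1=16 S2=33 S3=-9 blocked=[3]
Op 6: conn=-13 S1=-1 S2=33 S3=-9 blocked=[1, 2, 3]
Op 7: conn=-21 S1=-9 S2=33 S3=-9 blocked=[1, 2, 3]
Op 8: conn=-7 S1=-9 S2=33 S3=-9 blocked=[1, 2, 3]
Op 9: conn=-25 S1=-27 S2=33 S3=-9 blocked=[1, 2, 3]
Op 10: conn=-25 S1=-27 S2=53 S3=-9 blocked=[1, 2, 3]
Op 11: conn=3 S1=-27 S2=53 S3=-9 blocked=[1, 3]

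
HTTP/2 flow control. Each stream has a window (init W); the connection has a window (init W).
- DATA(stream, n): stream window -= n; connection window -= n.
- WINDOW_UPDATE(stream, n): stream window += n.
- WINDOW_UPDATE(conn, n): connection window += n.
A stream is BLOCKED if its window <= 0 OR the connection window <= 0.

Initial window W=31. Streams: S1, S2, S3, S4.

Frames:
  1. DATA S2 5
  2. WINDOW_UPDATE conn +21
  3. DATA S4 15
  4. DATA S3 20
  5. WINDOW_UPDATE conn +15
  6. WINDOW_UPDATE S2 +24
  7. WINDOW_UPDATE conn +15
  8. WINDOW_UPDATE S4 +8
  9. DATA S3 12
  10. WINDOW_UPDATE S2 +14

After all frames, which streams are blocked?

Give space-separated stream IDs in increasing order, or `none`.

Answer: S3

Derivation:
Op 1: conn=26 S1=31 S2=26 S3=31 S4=31 blocked=[]
Op 2: conn=47 S1=31 S2=26 S3=31 S4=31 blocked=[]
Op 3: conn=32 S1=31 S2=26 S3=31 S4=16 blocked=[]
Op 4: conn=12 S1=31 S2=26 S3=11 S4=16 blocked=[]
Op 5: conn=27 S1=31 S2=26 S3=11 S4=16 blocked=[]
Op 6: conn=27 S1=31 S2=50 S3=11 S4=16 blocked=[]
Op 7: conn=42 S1=31 S2=50 S3=11 S4=16 blocked=[]
Op 8: conn=42 S1=31 S2=50 S3=11 S4=24 blocked=[]
Op 9: conn=30 S1=31 S2=50 S3=-1 S4=24 blocked=[3]
Op 10: conn=30 S1=31 S2=64 S3=-1 S4=24 blocked=[3]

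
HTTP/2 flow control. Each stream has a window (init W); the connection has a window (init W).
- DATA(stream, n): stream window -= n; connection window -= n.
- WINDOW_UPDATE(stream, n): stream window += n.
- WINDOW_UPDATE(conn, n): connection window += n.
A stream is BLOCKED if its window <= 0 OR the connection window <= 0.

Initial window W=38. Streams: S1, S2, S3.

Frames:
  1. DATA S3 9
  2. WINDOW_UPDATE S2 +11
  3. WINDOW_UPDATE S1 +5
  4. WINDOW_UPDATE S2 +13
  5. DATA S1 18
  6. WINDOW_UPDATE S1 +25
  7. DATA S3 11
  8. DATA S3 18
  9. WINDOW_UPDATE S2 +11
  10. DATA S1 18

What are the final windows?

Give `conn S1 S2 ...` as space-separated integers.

Answer: -36 32 73 0

Derivation:
Op 1: conn=29 S1=38 S2=38 S3=29 blocked=[]
Op 2: conn=29 S1=38 S2=49 S3=29 blocked=[]
Op 3: conn=29 S1=43 S2=49 S3=29 blocked=[]
Op 4: conn=29 S1=43 S2=62 S3=29 blocked=[]
Op 5: conn=11 S1=25 S2=62 S3=29 blocked=[]
Op 6: conn=11 S1=50 S2=62 S3=29 blocked=[]
Op 7: conn=0 S1=50 S2=62 S3=18 blocked=[1, 2, 3]
Op 8: conn=-18 S1=50 S2=62 S3=0 blocked=[1, 2, 3]
Op 9: conn=-18 S1=50 S2=73 S3=0 blocked=[1, 2, 3]
Op 10: conn=-36 S1=32 S2=73 S3=0 blocked=[1, 2, 3]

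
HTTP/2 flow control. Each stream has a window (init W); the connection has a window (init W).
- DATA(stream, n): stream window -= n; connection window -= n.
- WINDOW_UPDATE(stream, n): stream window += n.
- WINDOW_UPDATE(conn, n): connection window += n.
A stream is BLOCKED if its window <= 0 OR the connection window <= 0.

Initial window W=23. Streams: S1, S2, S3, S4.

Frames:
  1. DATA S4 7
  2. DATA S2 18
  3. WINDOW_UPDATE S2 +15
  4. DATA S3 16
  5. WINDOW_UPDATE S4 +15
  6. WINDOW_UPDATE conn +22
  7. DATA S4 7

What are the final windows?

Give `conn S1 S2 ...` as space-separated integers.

Answer: -3 23 20 7 24

Derivation:
Op 1: conn=16 S1=23 S2=23 S3=23 S4=16 blocked=[]
Op 2: conn=-2 S1=23 S2=5 S3=23 S4=16 blocked=[1, 2, 3, 4]
Op 3: conn=-2 S1=23 S2=20 S3=23 S4=16 blocked=[1, 2, 3, 4]
Op 4: conn=-18 S1=23 S2=20 S3=7 S4=16 blocked=[1, 2, 3, 4]
Op 5: conn=-18 S1=23 S2=20 S3=7 S4=31 blocked=[1, 2, 3, 4]
Op 6: conn=4 S1=23 S2=20 S3=7 S4=31 blocked=[]
Op 7: conn=-3 S1=23 S2=20 S3=7 S4=24 blocked=[1, 2, 3, 4]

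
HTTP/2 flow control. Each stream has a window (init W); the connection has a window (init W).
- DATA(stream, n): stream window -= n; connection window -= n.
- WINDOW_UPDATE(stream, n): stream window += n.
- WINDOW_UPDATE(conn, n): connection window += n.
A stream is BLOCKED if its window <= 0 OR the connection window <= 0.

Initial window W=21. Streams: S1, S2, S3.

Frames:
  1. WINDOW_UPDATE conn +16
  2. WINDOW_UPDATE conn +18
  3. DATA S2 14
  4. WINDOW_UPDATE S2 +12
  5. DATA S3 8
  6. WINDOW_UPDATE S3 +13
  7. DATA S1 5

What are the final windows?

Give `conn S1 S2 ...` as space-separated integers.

Answer: 28 16 19 26

Derivation:
Op 1: conn=37 S1=21 S2=21 S3=21 blocked=[]
Op 2: conn=55 S1=21 S2=21 S3=21 blocked=[]
Op 3: conn=41 S1=21 S2=7 S3=21 blocked=[]
Op 4: conn=41 S1=21 S2=19 S3=21 blocked=[]
Op 5: conn=33 S1=21 S2=19 S3=13 blocked=[]
Op 6: conn=33 S1=21 S2=19 S3=26 blocked=[]
Op 7: conn=28 S1=16 S2=19 S3=26 blocked=[]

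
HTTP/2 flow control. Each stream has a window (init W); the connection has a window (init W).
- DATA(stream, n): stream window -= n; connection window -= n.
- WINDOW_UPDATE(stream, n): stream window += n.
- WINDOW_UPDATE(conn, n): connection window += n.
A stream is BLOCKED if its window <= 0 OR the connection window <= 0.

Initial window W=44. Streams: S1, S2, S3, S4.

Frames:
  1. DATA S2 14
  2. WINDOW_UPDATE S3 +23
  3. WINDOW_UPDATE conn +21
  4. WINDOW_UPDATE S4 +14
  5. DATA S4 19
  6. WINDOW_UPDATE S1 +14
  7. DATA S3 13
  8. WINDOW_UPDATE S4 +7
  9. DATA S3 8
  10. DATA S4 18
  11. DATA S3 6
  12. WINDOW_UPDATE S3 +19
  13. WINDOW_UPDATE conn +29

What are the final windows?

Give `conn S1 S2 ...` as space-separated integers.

Answer: 16 58 30 59 28

Derivation:
Op 1: conn=30 S1=44 S2=30 S3=44 S4=44 blocked=[]
Op 2: conn=30 S1=44 S2=30 S3=67 S4=44 blocked=[]
Op 3: conn=51 S1=44 S2=30 S3=67 S4=44 blocked=[]
Op 4: conn=51 S1=44 S2=30 S3=67 S4=58 blocked=[]
Op 5: conn=32 S1=44 S2=30 S3=67 S4=39 blocked=[]
Op 6: conn=32 S1=58 S2=30 S3=67 S4=39 blocked=[]
Op 7: conn=19 S1=58 S2=30 S3=54 S4=39 blocked=[]
Op 8: conn=19 S1=58 S2=30 S3=54 S4=46 blocked=[]
Op 9: conn=11 S1=58 S2=30 S3=46 S4=46 blocked=[]
Op 10: conn=-7 S1=58 S2=30 S3=46 S4=28 blocked=[1, 2, 3, 4]
Op 11: conn=-13 S1=58 S2=30 S3=40 S4=28 blocked=[1, 2, 3, 4]
Op 12: conn=-13 S1=58 S2=30 S3=59 S4=28 blocked=[1, 2, 3, 4]
Op 13: conn=16 S1=58 S2=30 S3=59 S4=28 blocked=[]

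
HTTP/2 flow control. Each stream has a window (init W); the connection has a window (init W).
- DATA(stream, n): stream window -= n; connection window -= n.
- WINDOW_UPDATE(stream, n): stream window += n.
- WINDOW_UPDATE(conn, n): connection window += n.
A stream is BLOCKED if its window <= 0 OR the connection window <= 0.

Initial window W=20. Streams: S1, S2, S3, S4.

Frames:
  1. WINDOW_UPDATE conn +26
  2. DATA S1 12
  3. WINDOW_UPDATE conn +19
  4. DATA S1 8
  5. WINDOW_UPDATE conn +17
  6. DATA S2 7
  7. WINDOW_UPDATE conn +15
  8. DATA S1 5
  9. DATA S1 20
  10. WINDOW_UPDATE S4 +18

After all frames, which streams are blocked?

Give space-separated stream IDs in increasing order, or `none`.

Answer: S1

Derivation:
Op 1: conn=46 S1=20 S2=20 S3=20 S4=20 blocked=[]
Op 2: conn=34 S1=8 S2=20 S3=20 S4=20 blocked=[]
Op 3: conn=53 S1=8 S2=20 S3=20 S4=20 blocked=[]
Op 4: conn=45 S1=0 S2=20 S3=20 S4=20 blocked=[1]
Op 5: conn=62 S1=0 S2=20 S3=20 S4=20 blocked=[1]
Op 6: conn=55 S1=0 S2=13 S3=20 S4=20 blocked=[1]
Op 7: conn=70 S1=0 S2=13 S3=20 S4=20 blocked=[1]
Op 8: conn=65 S1=-5 S2=13 S3=20 S4=20 blocked=[1]
Op 9: conn=45 S1=-25 S2=13 S3=20 S4=20 blocked=[1]
Op 10: conn=45 S1=-25 S2=13 S3=20 S4=38 blocked=[1]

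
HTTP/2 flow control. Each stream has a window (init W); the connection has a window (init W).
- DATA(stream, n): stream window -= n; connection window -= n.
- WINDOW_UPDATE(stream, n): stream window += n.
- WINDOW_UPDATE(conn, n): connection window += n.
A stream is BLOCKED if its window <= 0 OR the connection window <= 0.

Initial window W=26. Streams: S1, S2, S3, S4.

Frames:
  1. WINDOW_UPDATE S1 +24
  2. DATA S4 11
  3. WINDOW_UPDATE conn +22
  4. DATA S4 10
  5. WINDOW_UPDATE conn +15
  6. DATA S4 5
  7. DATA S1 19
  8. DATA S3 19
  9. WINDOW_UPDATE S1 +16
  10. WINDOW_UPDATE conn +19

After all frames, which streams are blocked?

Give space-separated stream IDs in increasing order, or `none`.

Answer: S4

Derivation:
Op 1: conn=26 S1=50 S2=26 S3=26 S4=26 blocked=[]
Op 2: conn=15 S1=50 S2=26 S3=26 S4=15 blocked=[]
Op 3: conn=37 S1=50 S2=26 S3=26 S4=15 blocked=[]
Op 4: conn=27 S1=50 S2=26 S3=26 S4=5 blocked=[]
Op 5: conn=42 S1=50 S2=26 S3=26 S4=5 blocked=[]
Op 6: conn=37 S1=50 S2=26 S3=26 S4=0 blocked=[4]
Op 7: conn=18 S1=31 S2=26 S3=26 S4=0 blocked=[4]
Op 8: conn=-1 S1=31 S2=26 S3=7 S4=0 blocked=[1, 2, 3, 4]
Op 9: conn=-1 S1=47 S2=26 S3=7 S4=0 blocked=[1, 2, 3, 4]
Op 10: conn=18 S1=47 S2=26 S3=7 S4=0 blocked=[4]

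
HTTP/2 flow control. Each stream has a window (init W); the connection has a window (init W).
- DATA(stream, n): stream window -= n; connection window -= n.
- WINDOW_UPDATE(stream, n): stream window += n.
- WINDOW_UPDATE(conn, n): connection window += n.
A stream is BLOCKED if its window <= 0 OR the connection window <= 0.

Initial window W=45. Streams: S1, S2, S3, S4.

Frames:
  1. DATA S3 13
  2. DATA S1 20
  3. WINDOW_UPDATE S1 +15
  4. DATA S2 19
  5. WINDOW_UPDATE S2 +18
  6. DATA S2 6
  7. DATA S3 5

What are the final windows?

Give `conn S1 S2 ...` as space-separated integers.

Answer: -18 40 38 27 45

Derivation:
Op 1: conn=32 S1=45 S2=45 S3=32 S4=45 blocked=[]
Op 2: conn=12 S1=25 S2=45 S3=32 S4=45 blocked=[]
Op 3: conn=12 S1=40 S2=45 S3=32 S4=45 blocked=[]
Op 4: conn=-7 S1=40 S2=26 S3=32 S4=45 blocked=[1, 2, 3, 4]
Op 5: conn=-7 S1=40 S2=44 S3=32 S4=45 blocked=[1, 2, 3, 4]
Op 6: conn=-13 S1=40 S2=38 S3=32 S4=45 blocked=[1, 2, 3, 4]
Op 7: conn=-18 S1=40 S2=38 S3=27 S4=45 blocked=[1, 2, 3, 4]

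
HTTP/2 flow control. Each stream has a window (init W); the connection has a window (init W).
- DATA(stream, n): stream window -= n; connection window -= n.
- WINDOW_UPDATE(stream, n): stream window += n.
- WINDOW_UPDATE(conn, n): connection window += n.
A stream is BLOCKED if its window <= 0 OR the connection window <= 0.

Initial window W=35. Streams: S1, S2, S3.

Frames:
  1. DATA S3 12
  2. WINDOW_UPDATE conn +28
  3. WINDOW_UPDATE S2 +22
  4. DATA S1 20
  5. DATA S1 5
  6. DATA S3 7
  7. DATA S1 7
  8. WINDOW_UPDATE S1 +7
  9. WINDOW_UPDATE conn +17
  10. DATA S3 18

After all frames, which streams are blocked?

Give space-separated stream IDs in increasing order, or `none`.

Op 1: conn=23 S1=35 S2=35 S3=23 blocked=[]
Op 2: conn=51 S1=35 S2=35 S3=23 blocked=[]
Op 3: conn=51 S1=35 S2=57 S3=23 blocked=[]
Op 4: conn=31 S1=15 S2=57 S3=23 blocked=[]
Op 5: conn=26 S1=10 S2=57 S3=23 blocked=[]
Op 6: conn=19 S1=10 S2=57 S3=16 blocked=[]
Op 7: conn=12 S1=3 S2=57 S3=16 blocked=[]
Op 8: conn=12 S1=10 S2=57 S3=16 blocked=[]
Op 9: conn=29 S1=10 S2=57 S3=16 blocked=[]
Op 10: conn=11 S1=10 S2=57 S3=-2 blocked=[3]

Answer: S3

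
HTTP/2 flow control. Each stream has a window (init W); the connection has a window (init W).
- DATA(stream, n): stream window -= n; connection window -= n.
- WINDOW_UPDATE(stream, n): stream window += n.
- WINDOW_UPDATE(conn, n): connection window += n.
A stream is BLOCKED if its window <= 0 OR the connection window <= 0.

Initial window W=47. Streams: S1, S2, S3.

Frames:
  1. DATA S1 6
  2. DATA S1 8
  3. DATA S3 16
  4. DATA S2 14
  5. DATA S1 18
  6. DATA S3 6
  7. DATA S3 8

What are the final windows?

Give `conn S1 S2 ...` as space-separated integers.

Op 1: conn=41 S1=41 S2=47 S3=47 blocked=[]
Op 2: conn=33 S1=33 S2=47 S3=47 blocked=[]
Op 3: conn=17 S1=33 S2=47 S3=31 blocked=[]
Op 4: conn=3 S1=33 S2=33 S3=31 blocked=[]
Op 5: conn=-15 S1=15 S2=33 S3=31 blocked=[1, 2, 3]
Op 6: conn=-21 S1=15 S2=33 S3=25 blocked=[1, 2, 3]
Op 7: conn=-29 S1=15 S2=33 S3=17 blocked=[1, 2, 3]

Answer: -29 15 33 17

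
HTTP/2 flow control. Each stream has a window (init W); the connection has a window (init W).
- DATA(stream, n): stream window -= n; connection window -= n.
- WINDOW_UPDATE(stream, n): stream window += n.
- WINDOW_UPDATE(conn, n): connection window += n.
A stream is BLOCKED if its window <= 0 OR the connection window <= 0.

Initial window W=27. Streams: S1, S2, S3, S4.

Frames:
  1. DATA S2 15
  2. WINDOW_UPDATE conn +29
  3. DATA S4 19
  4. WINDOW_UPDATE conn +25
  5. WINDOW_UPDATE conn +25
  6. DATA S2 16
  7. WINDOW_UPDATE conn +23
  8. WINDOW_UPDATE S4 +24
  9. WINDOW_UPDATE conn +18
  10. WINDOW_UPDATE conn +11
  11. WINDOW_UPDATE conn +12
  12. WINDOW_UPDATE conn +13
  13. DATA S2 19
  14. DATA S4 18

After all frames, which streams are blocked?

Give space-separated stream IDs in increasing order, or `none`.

Op 1: conn=12 S1=27 S2=12 S3=27 S4=27 blocked=[]
Op 2: conn=41 S1=27 S2=12 S3=27 S4=27 blocked=[]
Op 3: conn=22 S1=27 S2=12 S3=27 S4=8 blocked=[]
Op 4: conn=47 S1=27 S2=12 S3=27 S4=8 blocked=[]
Op 5: conn=72 S1=27 S2=12 S3=27 S4=8 blocked=[]
Op 6: conn=56 S1=27 S2=-4 S3=27 S4=8 blocked=[2]
Op 7: conn=79 S1=27 S2=-4 S3=27 S4=8 blocked=[2]
Op 8: conn=79 S1=27 S2=-4 S3=27 S4=32 blocked=[2]
Op 9: conn=97 S1=27 S2=-4 S3=27 S4=32 blocked=[2]
Op 10: conn=108 S1=27 S2=-4 S3=27 S4=32 blocked=[2]
Op 11: conn=120 S1=27 S2=-4 S3=27 S4=32 blocked=[2]
Op 12: conn=133 S1=27 S2=-4 S3=27 S4=32 blocked=[2]
Op 13: conn=114 S1=27 S2=-23 S3=27 S4=32 blocked=[2]
Op 14: conn=96 S1=27 S2=-23 S3=27 S4=14 blocked=[2]

Answer: S2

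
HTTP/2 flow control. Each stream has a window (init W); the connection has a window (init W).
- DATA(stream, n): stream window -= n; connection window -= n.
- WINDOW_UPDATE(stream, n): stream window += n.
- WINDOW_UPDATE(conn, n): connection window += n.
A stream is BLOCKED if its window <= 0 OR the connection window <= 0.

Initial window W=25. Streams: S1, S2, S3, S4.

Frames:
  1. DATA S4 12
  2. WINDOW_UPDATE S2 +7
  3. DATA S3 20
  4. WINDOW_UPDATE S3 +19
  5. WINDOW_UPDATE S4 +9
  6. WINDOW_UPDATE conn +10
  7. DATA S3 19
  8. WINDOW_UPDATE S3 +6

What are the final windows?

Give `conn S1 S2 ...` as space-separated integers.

Op 1: conn=13 S1=25 S2=25 S3=25 S4=13 blocked=[]
Op 2: conn=13 S1=25 S2=32 S3=25 S4=13 blocked=[]
Op 3: conn=-7 S1=25 S2=32 S3=5 S4=13 blocked=[1, 2, 3, 4]
Op 4: conn=-7 S1=25 S2=32 S3=24 S4=13 blocked=[1, 2, 3, 4]
Op 5: conn=-7 S1=25 S2=32 S3=24 S4=22 blocked=[1, 2, 3, 4]
Op 6: conn=3 S1=25 S2=32 S3=24 S4=22 blocked=[]
Op 7: conn=-16 S1=25 S2=32 S3=5 S4=22 blocked=[1, 2, 3, 4]
Op 8: conn=-16 S1=25 S2=32 S3=11 S4=22 blocked=[1, 2, 3, 4]

Answer: -16 25 32 11 22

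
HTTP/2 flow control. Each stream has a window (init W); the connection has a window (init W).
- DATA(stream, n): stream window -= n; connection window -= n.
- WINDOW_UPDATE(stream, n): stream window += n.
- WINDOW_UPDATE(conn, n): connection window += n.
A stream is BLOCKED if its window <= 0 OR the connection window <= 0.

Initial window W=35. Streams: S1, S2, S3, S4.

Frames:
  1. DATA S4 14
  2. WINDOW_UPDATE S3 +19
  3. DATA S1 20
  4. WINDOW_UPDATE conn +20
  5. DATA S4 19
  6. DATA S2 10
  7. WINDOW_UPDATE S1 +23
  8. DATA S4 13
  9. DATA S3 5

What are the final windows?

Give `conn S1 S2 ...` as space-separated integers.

Op 1: conn=21 S1=35 S2=35 S3=35 S4=21 blocked=[]
Op 2: conn=21 S1=35 S2=35 S3=54 S4=21 blocked=[]
Op 3: conn=1 S1=15 S2=35 S3=54 S4=21 blocked=[]
Op 4: conn=21 S1=15 S2=35 S3=54 S4=21 blocked=[]
Op 5: conn=2 S1=15 S2=35 S3=54 S4=2 blocked=[]
Op 6: conn=-8 S1=15 S2=25 S3=54 S4=2 blocked=[1, 2, 3, 4]
Op 7: conn=-8 S1=38 S2=25 S3=54 S4=2 blocked=[1, 2, 3, 4]
Op 8: conn=-21 S1=38 S2=25 S3=54 S4=-11 blocked=[1, 2, 3, 4]
Op 9: conn=-26 S1=38 S2=25 S3=49 S4=-11 blocked=[1, 2, 3, 4]

Answer: -26 38 25 49 -11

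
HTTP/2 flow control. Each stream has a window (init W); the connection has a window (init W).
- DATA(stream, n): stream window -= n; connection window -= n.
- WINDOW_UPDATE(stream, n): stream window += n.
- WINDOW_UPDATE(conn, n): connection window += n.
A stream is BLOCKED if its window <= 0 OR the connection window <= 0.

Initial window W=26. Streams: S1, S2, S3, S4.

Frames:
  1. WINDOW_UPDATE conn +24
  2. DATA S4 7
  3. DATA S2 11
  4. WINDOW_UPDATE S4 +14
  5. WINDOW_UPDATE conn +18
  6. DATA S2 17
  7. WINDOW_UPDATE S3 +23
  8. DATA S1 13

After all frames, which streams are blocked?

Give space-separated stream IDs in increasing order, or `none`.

Op 1: conn=50 S1=26 S2=26 S3=26 S4=26 blocked=[]
Op 2: conn=43 S1=26 S2=26 S3=26 S4=19 blocked=[]
Op 3: conn=32 S1=26 S2=15 S3=26 S4=19 blocked=[]
Op 4: conn=32 S1=26 S2=15 S3=26 S4=33 blocked=[]
Op 5: conn=50 S1=26 S2=15 S3=26 S4=33 blocked=[]
Op 6: conn=33 S1=26 S2=-2 S3=26 S4=33 blocked=[2]
Op 7: conn=33 S1=26 S2=-2 S3=49 S4=33 blocked=[2]
Op 8: conn=20 S1=13 S2=-2 S3=49 S4=33 blocked=[2]

Answer: S2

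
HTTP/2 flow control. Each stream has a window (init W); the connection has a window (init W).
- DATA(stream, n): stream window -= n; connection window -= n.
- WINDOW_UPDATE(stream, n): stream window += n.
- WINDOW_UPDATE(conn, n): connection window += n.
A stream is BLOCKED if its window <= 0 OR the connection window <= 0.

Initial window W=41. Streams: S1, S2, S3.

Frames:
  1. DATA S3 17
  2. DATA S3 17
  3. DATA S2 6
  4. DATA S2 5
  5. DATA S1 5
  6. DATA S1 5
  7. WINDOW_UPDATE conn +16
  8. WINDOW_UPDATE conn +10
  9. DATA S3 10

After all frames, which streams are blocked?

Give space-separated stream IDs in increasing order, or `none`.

Answer: S3

Derivation:
Op 1: conn=24 S1=41 S2=41 S3=24 blocked=[]
Op 2: conn=7 S1=41 S2=41 S3=7 blocked=[]
Op 3: conn=1 S1=41 S2=35 S3=7 blocked=[]
Op 4: conn=-4 S1=41 S2=30 S3=7 blocked=[1, 2, 3]
Op 5: conn=-9 S1=36 S2=30 S3=7 blocked=[1, 2, 3]
Op 6: conn=-14 S1=31 S2=30 S3=7 blocked=[1, 2, 3]
Op 7: conn=2 S1=31 S2=30 S3=7 blocked=[]
Op 8: conn=12 S1=31 S2=30 S3=7 blocked=[]
Op 9: conn=2 S1=31 S2=30 S3=-3 blocked=[3]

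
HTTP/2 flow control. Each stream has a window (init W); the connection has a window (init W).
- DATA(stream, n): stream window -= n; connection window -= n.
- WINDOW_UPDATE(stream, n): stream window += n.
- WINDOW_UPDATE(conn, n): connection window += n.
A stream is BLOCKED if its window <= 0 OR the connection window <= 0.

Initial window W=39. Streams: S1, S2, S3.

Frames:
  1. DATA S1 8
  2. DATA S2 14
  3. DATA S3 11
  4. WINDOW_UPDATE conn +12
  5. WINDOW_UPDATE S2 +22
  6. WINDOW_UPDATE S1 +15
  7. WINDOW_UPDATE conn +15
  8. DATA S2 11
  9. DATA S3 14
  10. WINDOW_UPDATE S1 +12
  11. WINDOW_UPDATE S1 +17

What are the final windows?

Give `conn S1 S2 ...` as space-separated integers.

Op 1: conn=31 S1=31 S2=39 S3=39 blocked=[]
Op 2: conn=17 S1=31 S2=25 S3=39 blocked=[]
Op 3: conn=6 S1=31 S2=25 S3=28 blocked=[]
Op 4: conn=18 S1=31 S2=25 S3=28 blocked=[]
Op 5: conn=18 S1=31 S2=47 S3=28 blocked=[]
Op 6: conn=18 S1=46 S2=47 S3=28 blocked=[]
Op 7: conn=33 S1=46 S2=47 S3=28 blocked=[]
Op 8: conn=22 S1=46 S2=36 S3=28 blocked=[]
Op 9: conn=8 S1=46 S2=36 S3=14 blocked=[]
Op 10: conn=8 S1=58 S2=36 S3=14 blocked=[]
Op 11: conn=8 S1=75 S2=36 S3=14 blocked=[]

Answer: 8 75 36 14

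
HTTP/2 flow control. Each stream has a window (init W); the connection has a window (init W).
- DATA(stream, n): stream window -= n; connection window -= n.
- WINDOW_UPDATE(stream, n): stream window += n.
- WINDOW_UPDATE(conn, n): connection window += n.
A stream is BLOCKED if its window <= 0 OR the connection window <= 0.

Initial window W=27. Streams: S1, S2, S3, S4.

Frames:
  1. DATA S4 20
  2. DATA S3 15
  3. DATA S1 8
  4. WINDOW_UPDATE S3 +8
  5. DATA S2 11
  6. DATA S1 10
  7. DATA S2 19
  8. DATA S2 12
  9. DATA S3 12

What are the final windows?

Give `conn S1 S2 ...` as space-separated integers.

Answer: -80 9 -15 8 7

Derivation:
Op 1: conn=7 S1=27 S2=27 S3=27 S4=7 blocked=[]
Op 2: conn=-8 S1=27 S2=27 S3=12 S4=7 blocked=[1, 2, 3, 4]
Op 3: conn=-16 S1=19 S2=27 S3=12 S4=7 blocked=[1, 2, 3, 4]
Op 4: conn=-16 S1=19 S2=27 S3=20 S4=7 blocked=[1, 2, 3, 4]
Op 5: conn=-27 S1=19 S2=16 S3=20 S4=7 blocked=[1, 2, 3, 4]
Op 6: conn=-37 S1=9 S2=16 S3=20 S4=7 blocked=[1, 2, 3, 4]
Op 7: conn=-56 S1=9 S2=-3 S3=20 S4=7 blocked=[1, 2, 3, 4]
Op 8: conn=-68 S1=9 S2=-15 S3=20 S4=7 blocked=[1, 2, 3, 4]
Op 9: conn=-80 S1=9 S2=-15 S3=8 S4=7 blocked=[1, 2, 3, 4]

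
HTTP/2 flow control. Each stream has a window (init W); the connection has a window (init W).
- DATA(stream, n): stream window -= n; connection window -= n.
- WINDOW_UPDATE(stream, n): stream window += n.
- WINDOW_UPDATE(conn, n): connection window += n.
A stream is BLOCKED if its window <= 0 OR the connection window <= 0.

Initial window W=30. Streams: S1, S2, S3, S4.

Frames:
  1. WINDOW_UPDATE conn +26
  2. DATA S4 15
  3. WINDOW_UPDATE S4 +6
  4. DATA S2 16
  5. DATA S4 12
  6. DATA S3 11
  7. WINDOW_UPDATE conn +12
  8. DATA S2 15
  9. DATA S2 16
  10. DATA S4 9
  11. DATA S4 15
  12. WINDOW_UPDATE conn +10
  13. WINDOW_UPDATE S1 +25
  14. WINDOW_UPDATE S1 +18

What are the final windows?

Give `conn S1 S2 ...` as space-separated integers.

Answer: -31 73 -17 19 -15

Derivation:
Op 1: conn=56 S1=30 S2=30 S3=30 S4=30 blocked=[]
Op 2: conn=41 S1=30 S2=30 S3=30 S4=15 blocked=[]
Op 3: conn=41 S1=30 S2=30 S3=30 S4=21 blocked=[]
Op 4: conn=25 S1=30 S2=14 S3=30 S4=21 blocked=[]
Op 5: conn=13 S1=30 S2=14 S3=30 S4=9 blocked=[]
Op 6: conn=2 S1=30 S2=14 S3=19 S4=9 blocked=[]
Op 7: conn=14 S1=30 S2=14 S3=19 S4=9 blocked=[]
Op 8: conn=-1 S1=30 S2=-1 S3=19 S4=9 blocked=[1, 2, 3, 4]
Op 9: conn=-17 S1=30 S2=-17 S3=19 S4=9 blocked=[1, 2, 3, 4]
Op 10: conn=-26 S1=30 S2=-17 S3=19 S4=0 blocked=[1, 2, 3, 4]
Op 11: conn=-41 S1=30 S2=-17 S3=19 S4=-15 blocked=[1, 2, 3, 4]
Op 12: conn=-31 S1=30 S2=-17 S3=19 S4=-15 blocked=[1, 2, 3, 4]
Op 13: conn=-31 S1=55 S2=-17 S3=19 S4=-15 blocked=[1, 2, 3, 4]
Op 14: conn=-31 S1=73 S2=-17 S3=19 S4=-15 blocked=[1, 2, 3, 4]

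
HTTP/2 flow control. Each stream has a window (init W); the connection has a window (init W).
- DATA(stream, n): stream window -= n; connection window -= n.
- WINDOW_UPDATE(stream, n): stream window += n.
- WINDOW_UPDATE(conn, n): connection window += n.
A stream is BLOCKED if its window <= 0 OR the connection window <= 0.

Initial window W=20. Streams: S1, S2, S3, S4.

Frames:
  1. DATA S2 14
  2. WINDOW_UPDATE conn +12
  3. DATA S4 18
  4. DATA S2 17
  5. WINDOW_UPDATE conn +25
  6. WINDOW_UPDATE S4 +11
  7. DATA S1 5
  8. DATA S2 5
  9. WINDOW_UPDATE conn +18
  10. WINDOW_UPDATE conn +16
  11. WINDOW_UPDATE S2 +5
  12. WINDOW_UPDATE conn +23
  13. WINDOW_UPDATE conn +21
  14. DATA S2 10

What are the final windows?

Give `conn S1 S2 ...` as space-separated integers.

Answer: 66 15 -21 20 13

Derivation:
Op 1: conn=6 S1=20 S2=6 S3=20 S4=20 blocked=[]
Op 2: conn=18 S1=20 S2=6 S3=20 S4=20 blocked=[]
Op 3: conn=0 S1=20 S2=6 S3=20 S4=2 blocked=[1, 2, 3, 4]
Op 4: conn=-17 S1=20 S2=-11 S3=20 S4=2 blocked=[1, 2, 3, 4]
Op 5: conn=8 S1=20 S2=-11 S3=20 S4=2 blocked=[2]
Op 6: conn=8 S1=20 S2=-11 S3=20 S4=13 blocked=[2]
Op 7: conn=3 S1=15 S2=-11 S3=20 S4=13 blocked=[2]
Op 8: conn=-2 S1=15 S2=-16 S3=20 S4=13 blocked=[1, 2, 3, 4]
Op 9: conn=16 S1=15 S2=-16 S3=20 S4=13 blocked=[2]
Op 10: conn=32 S1=15 S2=-16 S3=20 S4=13 blocked=[2]
Op 11: conn=32 S1=15 S2=-11 S3=20 S4=13 blocked=[2]
Op 12: conn=55 S1=15 S2=-11 S3=20 S4=13 blocked=[2]
Op 13: conn=76 S1=15 S2=-11 S3=20 S4=13 blocked=[2]
Op 14: conn=66 S1=15 S2=-21 S3=20 S4=13 blocked=[2]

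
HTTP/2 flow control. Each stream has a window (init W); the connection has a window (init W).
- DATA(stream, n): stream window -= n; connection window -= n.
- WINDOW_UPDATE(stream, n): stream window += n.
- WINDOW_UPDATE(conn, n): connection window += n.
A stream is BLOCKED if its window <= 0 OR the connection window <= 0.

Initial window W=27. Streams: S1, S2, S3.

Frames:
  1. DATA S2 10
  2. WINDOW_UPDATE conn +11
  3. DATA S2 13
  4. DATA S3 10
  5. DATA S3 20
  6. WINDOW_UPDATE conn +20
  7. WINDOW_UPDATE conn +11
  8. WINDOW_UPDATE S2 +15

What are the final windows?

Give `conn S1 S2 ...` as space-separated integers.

Op 1: conn=17 S1=27 S2=17 S3=27 blocked=[]
Op 2: conn=28 S1=27 S2=17 S3=27 blocked=[]
Op 3: conn=15 S1=27 S2=4 S3=27 blocked=[]
Op 4: conn=5 S1=27 S2=4 S3=17 blocked=[]
Op 5: conn=-15 S1=27 S2=4 S3=-3 blocked=[1, 2, 3]
Op 6: conn=5 S1=27 S2=4 S3=-3 blocked=[3]
Op 7: conn=16 S1=27 S2=4 S3=-3 blocked=[3]
Op 8: conn=16 S1=27 S2=19 S3=-3 blocked=[3]

Answer: 16 27 19 -3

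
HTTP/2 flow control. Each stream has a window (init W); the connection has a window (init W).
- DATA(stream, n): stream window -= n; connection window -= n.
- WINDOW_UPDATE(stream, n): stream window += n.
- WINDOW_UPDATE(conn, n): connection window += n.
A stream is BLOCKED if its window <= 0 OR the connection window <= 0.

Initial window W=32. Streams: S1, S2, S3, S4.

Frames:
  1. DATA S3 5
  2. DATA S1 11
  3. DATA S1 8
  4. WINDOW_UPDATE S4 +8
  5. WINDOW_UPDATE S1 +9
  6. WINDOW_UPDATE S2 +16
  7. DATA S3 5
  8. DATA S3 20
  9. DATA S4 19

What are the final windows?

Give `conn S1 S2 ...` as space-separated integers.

Answer: -36 22 48 2 21

Derivation:
Op 1: conn=27 S1=32 S2=32 S3=27 S4=32 blocked=[]
Op 2: conn=16 S1=21 S2=32 S3=27 S4=32 blocked=[]
Op 3: conn=8 S1=13 S2=32 S3=27 S4=32 blocked=[]
Op 4: conn=8 S1=13 S2=32 S3=27 S4=40 blocked=[]
Op 5: conn=8 S1=22 S2=32 S3=27 S4=40 blocked=[]
Op 6: conn=8 S1=22 S2=48 S3=27 S4=40 blocked=[]
Op 7: conn=3 S1=22 S2=48 S3=22 S4=40 blocked=[]
Op 8: conn=-17 S1=22 S2=48 S3=2 S4=40 blocked=[1, 2, 3, 4]
Op 9: conn=-36 S1=22 S2=48 S3=2 S4=21 blocked=[1, 2, 3, 4]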